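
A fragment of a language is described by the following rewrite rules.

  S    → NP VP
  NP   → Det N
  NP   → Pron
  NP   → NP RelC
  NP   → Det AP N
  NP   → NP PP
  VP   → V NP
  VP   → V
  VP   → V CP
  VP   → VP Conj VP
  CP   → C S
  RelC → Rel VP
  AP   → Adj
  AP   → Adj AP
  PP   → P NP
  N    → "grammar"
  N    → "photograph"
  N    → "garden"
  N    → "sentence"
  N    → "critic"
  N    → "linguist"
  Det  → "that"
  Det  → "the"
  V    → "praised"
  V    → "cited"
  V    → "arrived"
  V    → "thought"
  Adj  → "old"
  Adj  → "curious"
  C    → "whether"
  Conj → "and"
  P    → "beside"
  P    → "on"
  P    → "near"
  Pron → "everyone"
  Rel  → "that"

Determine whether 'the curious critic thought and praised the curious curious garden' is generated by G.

S
  NP
    Det: the
    AP
      Adj: curious
    N: critic
  VP
    VP
      V: thought
    Conj: and
    VP
      V: praised
      NP
        Det: the
        AP
          Adj: curious
          AP
            Adj: curious
        N: garden
Every word is introduced by a lexical rule and the phrasal rules combine the resulting categories into a single S.

Grammatical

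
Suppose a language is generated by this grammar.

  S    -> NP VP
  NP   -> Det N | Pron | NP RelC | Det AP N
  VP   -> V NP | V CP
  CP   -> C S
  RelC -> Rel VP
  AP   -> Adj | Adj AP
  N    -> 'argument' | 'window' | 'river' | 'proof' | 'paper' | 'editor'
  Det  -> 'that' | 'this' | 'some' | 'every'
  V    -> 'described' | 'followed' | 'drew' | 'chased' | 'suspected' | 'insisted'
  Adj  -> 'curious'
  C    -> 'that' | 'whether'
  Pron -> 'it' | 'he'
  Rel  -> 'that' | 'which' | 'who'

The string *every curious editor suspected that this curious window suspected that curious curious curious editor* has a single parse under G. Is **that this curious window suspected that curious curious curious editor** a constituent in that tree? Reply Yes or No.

Yes

[S [NP [Det every] [AP [Adj curious]] [N editor]] [VP [V suspected] [CP [C that] [S [NP [Det this] [AP [Adj curious]] [N window]] [VP [V suspected] [NP [Det that] [AP [Adj curious] [AP [Adj curious] [AP [Adj curious]]]] [N editor]]]]]]]
The words 'that this curious window suspected that curious curious curious editor' are exhaustively dominated by a single CP node (built by CP → C S), so they form a constituent.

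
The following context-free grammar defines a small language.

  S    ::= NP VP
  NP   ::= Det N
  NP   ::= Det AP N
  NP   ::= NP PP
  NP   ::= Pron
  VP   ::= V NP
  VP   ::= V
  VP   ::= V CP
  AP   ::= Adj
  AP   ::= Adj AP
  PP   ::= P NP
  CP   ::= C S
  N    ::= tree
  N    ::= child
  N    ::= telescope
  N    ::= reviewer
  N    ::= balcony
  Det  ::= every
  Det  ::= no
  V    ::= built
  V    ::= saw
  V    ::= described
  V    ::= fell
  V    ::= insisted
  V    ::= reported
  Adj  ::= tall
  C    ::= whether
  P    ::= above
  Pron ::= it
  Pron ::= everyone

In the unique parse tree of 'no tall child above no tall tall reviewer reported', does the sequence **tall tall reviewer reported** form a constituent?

No

[S [NP [NP [Det no] [AP [Adj tall]] [N child]] [PP [P above] [NP [Det no] [AP [Adj tall] [AP [Adj tall]]] [N reviewer]]]] [VP [V reported]]]
The smallest constituent containing 'tall tall reviewer reported' is the S spanning 'no tall child above no tall tall reviewer reported'; no single node in the tree dominates exactly the given words.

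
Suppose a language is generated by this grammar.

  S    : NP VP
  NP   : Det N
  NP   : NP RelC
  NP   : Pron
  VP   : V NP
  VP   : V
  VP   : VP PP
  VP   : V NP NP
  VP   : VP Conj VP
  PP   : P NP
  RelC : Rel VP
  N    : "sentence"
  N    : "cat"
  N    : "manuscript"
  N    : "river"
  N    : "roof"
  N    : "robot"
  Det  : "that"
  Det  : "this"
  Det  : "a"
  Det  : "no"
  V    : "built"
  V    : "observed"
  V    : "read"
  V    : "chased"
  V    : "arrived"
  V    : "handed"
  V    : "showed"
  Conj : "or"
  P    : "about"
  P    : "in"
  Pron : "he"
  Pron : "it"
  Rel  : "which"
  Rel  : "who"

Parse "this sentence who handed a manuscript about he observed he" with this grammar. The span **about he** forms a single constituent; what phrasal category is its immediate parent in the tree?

VP

[S [NP [NP [Det this] [N sentence]] [RelC [Rel who] [VP [VP [V handed] [NP [Det a] [N manuscript]]] [PP [P about] [NP [Pron he]]]]]] [VP [V observed] [NP [Pron he]]]]
The span 'about he' is the PP node built by PP → P NP.
Its mother is the VP built by VP → VP PP.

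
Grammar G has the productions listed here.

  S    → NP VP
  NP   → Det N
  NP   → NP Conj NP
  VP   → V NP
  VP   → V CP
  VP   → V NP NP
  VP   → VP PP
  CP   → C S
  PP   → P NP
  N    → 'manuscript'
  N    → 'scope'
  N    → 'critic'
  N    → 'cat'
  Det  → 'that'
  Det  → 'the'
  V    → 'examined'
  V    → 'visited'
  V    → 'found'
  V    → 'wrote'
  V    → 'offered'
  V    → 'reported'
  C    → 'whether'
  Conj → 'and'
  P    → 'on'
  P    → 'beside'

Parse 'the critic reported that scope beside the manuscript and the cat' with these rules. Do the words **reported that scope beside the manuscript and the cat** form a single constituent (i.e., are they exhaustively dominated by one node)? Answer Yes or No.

[S [NP [Det the] [N critic]] [VP [VP [V reported] [NP [Det that] [N scope]]] [PP [P beside] [NP [NP [Det the] [N manuscript]] [Conj and] [NP [Det the] [N cat]]]]]]
The words 'reported that scope beside the manuscript and the cat' are exhaustively dominated by a single VP node (built by VP → VP PP), so they form a constituent.

Yes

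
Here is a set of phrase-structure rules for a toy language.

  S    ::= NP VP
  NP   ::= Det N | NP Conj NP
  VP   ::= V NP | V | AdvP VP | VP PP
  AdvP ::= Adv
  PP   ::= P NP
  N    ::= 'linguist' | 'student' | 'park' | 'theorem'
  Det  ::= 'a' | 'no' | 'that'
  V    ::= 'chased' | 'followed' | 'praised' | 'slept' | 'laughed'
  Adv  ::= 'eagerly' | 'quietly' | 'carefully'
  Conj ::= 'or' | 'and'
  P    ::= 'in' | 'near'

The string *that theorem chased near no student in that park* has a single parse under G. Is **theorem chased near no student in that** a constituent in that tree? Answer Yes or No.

No

[S [NP [Det that] [N theorem]] [VP [VP [VP [V chased]] [PP [P near] [NP [Det no] [N student]]]] [PP [P in] [NP [Det that] [N park]]]]]
The smallest constituent containing 'theorem chased near no student in that' is the S spanning 'that theorem chased near no student in that park'; no single node in the tree dominates exactly the given words.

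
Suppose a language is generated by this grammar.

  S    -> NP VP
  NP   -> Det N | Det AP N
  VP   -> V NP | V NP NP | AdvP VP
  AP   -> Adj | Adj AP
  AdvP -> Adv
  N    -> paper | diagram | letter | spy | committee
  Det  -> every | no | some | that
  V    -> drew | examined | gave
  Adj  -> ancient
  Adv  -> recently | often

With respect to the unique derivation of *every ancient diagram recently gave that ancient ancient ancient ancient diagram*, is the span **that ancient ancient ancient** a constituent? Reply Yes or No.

[S [NP [Det every] [AP [Adj ancient]] [N diagram]] [VP [AdvP [Adv recently]] [VP [V gave] [NP [Det that] [AP [Adj ancient] [AP [Adj ancient] [AP [Adj ancient] [AP [Adj ancient]]]]] [N diagram]]]]]
The smallest constituent containing 'that ancient ancient ancient' is the NP spanning 'that ancient ancient ancient ancient diagram'; no single node in the tree dominates exactly the given words.

No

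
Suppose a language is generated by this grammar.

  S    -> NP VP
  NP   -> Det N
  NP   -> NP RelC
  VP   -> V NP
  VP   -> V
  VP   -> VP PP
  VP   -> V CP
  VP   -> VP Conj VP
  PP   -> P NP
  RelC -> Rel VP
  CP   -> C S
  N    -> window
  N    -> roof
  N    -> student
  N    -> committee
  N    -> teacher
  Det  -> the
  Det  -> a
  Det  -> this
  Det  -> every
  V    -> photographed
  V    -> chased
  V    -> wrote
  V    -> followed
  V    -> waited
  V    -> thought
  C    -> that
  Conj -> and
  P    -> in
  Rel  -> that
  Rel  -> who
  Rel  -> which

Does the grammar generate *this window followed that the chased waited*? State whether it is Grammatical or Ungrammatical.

A Det word can never sit immediately before a V word in any string this grammar generates, so the substring 'the chased' rules out a derivation.

Ungrammatical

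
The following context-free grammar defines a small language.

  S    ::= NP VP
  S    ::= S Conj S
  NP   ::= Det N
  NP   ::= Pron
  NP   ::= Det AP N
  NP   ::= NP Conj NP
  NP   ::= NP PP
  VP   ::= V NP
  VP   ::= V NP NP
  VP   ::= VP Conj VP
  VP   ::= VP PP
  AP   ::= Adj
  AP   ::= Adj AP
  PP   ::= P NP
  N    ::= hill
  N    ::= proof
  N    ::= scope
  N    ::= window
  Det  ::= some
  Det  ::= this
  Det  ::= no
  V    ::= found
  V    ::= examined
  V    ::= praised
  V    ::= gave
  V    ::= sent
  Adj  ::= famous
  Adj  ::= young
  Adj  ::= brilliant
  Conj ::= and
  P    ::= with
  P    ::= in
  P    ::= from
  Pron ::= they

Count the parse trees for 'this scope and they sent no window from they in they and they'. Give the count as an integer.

Two of the 9 distinct bracketings:
[S [NP [NP [Det this] [N scope]] [Conj and] [NP [Pron they]]] [VP [V sent] [NP [NP [NP [Det no] [N window]] [PP [P from] [NP [NP [Pron they]] [PP [P in] [NP [Pron they]]]]]] [Conj and] [NP [Pron they]]]]]
[S [NP [NP [Det this] [N scope]] [Conj and] [NP [Pron they]]] [VP [V sent] [NP [NP [NP [NP [Det no] [N window]] [PP [P from] [NP [Pron they]]]] [PP [P in] [NP [Pron they]]]] [Conj and] [NP [Pron they]]]]]
The trees differ in how a recursive rule is bracketed over the same span.

9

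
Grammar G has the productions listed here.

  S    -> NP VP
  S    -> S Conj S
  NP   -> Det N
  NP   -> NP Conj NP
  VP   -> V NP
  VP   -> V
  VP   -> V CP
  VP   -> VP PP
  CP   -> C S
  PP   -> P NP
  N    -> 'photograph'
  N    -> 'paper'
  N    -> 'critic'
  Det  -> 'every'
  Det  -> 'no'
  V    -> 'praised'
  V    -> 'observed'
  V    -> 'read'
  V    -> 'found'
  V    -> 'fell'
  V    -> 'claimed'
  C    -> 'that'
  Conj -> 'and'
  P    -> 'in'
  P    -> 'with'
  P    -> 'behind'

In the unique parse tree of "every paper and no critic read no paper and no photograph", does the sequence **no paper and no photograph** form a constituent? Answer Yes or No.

Yes

[S [NP [NP [Det every] [N paper]] [Conj and] [NP [Det no] [N critic]]] [VP [V read] [NP [NP [Det no] [N paper]] [Conj and] [NP [Det no] [N photograph]]]]]
The words 'no paper and no photograph' are exhaustively dominated by a single NP node (built by NP → NP Conj NP), so they form a constituent.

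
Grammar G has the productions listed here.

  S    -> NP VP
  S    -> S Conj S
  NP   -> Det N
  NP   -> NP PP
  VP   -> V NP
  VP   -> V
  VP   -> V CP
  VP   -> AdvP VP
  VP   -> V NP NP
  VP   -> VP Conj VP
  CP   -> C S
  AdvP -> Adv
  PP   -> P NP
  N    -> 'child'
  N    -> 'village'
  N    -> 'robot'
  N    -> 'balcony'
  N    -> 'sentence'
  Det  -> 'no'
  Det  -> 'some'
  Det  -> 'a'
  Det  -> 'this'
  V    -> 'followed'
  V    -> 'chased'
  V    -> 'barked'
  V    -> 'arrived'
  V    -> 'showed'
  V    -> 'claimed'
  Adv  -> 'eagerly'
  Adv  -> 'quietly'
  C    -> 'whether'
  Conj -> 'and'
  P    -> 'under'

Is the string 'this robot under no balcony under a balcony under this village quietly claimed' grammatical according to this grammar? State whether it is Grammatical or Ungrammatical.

[S [NP [NP [Det this] [N robot]] [PP [P under] [NP [NP [Det no] [N balcony]] [PP [P under] [NP [NP [Det a] [N balcony]] [PP [P under] [NP [Det this] [N village]]]]]]]] [VP [AdvP [Adv quietly]] [VP [V claimed]]]]
Each bracket corresponds to one application of a listed rule, so the string is derivable from S.

Grammatical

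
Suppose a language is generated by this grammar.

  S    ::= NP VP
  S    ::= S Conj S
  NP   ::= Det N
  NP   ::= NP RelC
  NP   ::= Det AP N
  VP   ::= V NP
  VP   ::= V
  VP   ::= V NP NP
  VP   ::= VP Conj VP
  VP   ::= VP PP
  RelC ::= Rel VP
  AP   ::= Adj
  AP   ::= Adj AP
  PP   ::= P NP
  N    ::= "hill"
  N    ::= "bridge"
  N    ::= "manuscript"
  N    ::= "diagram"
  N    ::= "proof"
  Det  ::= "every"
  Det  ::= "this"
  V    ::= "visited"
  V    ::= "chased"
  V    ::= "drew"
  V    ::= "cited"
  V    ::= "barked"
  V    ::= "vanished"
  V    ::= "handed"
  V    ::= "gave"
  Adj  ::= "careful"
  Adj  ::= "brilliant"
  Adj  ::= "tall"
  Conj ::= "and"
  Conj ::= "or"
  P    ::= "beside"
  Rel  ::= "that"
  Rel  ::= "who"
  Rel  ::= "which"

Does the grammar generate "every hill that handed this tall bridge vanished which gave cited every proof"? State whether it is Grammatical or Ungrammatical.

For S → NP VP, every NP-prefix leaves a non-VP remainder: after 'every hill' the remainder is not a VP; after 'every hill that handed' the remainder is not a VP; after 'every hill that handed this tall bridge' the remainder is not a VP. The alternative S rule S → S Conj S likewise has no satisfying split.

Ungrammatical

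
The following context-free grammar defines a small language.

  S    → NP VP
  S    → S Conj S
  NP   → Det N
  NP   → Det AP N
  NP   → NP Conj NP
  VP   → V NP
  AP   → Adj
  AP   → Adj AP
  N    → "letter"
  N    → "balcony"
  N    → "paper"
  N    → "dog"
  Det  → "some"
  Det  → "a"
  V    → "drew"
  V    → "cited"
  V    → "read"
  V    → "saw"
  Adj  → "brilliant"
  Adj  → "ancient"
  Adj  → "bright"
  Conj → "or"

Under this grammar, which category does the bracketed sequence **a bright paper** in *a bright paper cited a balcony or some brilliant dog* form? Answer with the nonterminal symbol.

NP

[S [NP [Det a] [AP [Adj bright]] [N paper]] [VP [V cited] [NP [NP [Det a] [N balcony]] [Conj or] [NP [Det some] [AP [Adj brilliant]] [N dog]]]]]
The span 'a bright paper' is the NP node built by NP → Det AP N.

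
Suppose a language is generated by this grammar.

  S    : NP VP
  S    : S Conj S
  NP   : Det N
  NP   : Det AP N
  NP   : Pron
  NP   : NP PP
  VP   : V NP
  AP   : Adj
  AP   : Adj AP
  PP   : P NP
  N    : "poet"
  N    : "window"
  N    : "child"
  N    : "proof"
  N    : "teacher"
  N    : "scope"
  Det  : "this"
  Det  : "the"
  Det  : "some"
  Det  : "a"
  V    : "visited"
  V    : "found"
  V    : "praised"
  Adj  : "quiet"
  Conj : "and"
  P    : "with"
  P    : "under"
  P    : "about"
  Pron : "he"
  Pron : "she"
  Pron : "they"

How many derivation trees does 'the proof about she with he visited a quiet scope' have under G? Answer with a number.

2

The two bracketings:
[S [NP [NP [Det the] [N proof]] [PP [P about] [NP [NP [Pron she]] [PP [P with] [NP [Pron he]]]]]] [VP [V visited] [NP [Det a] [AP [Adj quiet]] [N scope]]]]
[S [NP [NP [NP [Det the] [N proof]] [PP [P about] [NP [Pron she]]]] [PP [P with] [NP [Pron he]]]] [VP [V visited] [NP [Det a] [AP [Adj quiet]] [N scope]]]]
The trees differ in how a recursive rule is bracketed over the same span.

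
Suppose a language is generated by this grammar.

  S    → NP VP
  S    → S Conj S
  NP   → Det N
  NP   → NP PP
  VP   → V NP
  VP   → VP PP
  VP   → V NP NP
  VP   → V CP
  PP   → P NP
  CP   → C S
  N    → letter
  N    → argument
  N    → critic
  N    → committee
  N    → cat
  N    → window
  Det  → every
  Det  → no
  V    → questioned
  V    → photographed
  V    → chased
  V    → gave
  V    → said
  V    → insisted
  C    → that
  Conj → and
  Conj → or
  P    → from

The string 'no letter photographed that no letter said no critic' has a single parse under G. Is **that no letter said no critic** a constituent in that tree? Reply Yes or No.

[S [NP [Det no] [N letter]] [VP [V photographed] [CP [C that] [S [NP [Det no] [N letter]] [VP [V said] [NP [Det no] [N critic]]]]]]]
The words 'that no letter said no critic' are exhaustively dominated by a single CP node (built by CP → C S), so they form a constituent.

Yes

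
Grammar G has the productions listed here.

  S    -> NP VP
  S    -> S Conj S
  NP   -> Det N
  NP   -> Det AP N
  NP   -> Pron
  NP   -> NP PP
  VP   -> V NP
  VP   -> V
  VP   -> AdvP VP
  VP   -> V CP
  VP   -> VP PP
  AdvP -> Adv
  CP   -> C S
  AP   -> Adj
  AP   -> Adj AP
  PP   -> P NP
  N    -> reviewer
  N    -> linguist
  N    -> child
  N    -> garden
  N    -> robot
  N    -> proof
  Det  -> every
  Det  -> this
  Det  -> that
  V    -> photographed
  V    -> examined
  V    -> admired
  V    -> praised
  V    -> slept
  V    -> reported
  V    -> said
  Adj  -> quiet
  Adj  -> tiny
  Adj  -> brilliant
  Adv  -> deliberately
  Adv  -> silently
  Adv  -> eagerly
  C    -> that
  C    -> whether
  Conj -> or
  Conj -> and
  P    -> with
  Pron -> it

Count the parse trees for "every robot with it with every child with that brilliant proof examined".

Two of the 5 distinct bracketings:
[S [NP [NP [Det every] [N robot]] [PP [P with] [NP [NP [Pron it]] [PP [P with] [NP [NP [Det every] [N child]] [PP [P with] [NP [Det that] [AP [Adj brilliant]] [N proof]]]]]]]] [VP [V examined]]]
[S [NP [NP [Det every] [N robot]] [PP [P with] [NP [NP [NP [Pron it]] [PP [P with] [NP [Det every] [N child]]]] [PP [P with] [NP [Det that] [AP [Adj brilliant]] [N proof]]]]]] [VP [V examined]]]
The trees differ in how a recursive rule is bracketed over the same span.

5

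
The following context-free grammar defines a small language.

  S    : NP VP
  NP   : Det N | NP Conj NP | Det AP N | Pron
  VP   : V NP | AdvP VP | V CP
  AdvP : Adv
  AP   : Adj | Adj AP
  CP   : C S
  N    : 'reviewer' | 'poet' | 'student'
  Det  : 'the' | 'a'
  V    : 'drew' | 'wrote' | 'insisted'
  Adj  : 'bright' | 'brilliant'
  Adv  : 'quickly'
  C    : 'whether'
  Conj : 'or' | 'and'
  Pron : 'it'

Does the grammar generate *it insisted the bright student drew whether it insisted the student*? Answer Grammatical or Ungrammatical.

For S → NP VP, the only prefix that parses as NP is 'it', but the remainder 'insisted the bright student drew whether it insisted the student' is not a VP under these rules.

Ungrammatical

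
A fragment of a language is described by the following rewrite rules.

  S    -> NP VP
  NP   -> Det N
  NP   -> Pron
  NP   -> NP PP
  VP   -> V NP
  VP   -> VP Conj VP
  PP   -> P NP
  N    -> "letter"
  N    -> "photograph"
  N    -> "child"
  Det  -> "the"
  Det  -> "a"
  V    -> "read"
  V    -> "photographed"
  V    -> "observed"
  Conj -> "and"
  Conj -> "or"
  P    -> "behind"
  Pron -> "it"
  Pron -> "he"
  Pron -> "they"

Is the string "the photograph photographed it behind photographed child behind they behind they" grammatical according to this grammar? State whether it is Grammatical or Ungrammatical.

A P word can never sit immediately before a V word in any string this grammar generates, so the substring 'behind photographed' rules out a derivation.

Ungrammatical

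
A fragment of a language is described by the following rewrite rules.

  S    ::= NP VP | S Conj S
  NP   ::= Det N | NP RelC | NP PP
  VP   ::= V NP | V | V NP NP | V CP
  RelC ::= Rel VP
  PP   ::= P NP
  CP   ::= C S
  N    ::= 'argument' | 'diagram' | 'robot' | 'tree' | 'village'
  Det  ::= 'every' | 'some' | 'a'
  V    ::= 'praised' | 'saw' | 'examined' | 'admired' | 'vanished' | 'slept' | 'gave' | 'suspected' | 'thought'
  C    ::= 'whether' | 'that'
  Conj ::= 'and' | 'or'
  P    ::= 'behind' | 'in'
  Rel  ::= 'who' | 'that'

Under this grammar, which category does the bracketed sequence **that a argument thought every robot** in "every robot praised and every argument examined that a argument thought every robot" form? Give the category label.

CP

S
  S
    NP
      Det: every
      N: robot
    VP
      V: praised
  Conj: and
  S
    NP
      Det: every
      N: argument
    VP
      V: examined
      CP
        C: that
        S
          NP
            Det: a
            N: argument
          VP
            V: thought
            NP
              Det: every
              N: robot
The span 'that a argument thought every robot' is the CP node built by CP → C S.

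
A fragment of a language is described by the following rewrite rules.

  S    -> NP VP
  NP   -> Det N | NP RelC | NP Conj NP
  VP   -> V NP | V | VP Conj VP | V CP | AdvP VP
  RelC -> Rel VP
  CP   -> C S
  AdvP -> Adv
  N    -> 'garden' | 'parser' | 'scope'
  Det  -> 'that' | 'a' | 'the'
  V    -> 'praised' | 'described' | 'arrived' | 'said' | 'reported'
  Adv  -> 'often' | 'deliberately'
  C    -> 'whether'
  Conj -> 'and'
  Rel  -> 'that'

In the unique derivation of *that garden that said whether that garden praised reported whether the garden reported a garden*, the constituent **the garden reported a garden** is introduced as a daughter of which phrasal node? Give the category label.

S
  NP
    NP
      Det: that
      N: garden
    RelC
      Rel: that
      VP
        V: said
        CP
          C: whether
          S
            NP
              Det: that
              N: garden
            VP
              V: praised
  VP
    V: reported
    CP
      C: whether
      S
        NP
          Det: the
          N: garden
        VP
          V: reported
          NP
            Det: a
            N: garden
The span 'the garden reported a garden' is the S node built by S → NP VP.
Its mother is the CP built by CP → C S.

CP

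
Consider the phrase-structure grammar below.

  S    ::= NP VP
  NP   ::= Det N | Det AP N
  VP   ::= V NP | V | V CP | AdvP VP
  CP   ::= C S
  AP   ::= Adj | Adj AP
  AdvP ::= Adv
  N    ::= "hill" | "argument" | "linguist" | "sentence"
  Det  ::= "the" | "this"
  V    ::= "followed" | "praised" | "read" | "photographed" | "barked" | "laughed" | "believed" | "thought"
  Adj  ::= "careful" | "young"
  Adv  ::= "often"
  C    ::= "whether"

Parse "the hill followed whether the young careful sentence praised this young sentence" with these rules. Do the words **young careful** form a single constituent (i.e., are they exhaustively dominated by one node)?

Yes

[S [NP [Det the] [N hill]] [VP [V followed] [CP [C whether] [S [NP [Det the] [AP [Adj young] [AP [Adj careful]]] [N sentence]] [VP [V praised] [NP [Det this] [AP [Adj young]] [N sentence]]]]]]]
The words 'young careful' are exhaustively dominated by a single AP node (built by AP → Adj AP), so they form a constituent.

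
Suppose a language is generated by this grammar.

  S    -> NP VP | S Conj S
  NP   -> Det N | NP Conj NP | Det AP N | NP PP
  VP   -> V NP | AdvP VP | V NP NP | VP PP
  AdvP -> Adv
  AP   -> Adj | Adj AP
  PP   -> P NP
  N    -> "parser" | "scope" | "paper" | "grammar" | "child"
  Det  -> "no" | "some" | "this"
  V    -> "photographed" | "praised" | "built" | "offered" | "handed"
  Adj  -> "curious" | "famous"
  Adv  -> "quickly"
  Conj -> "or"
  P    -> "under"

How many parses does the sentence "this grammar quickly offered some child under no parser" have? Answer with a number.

3

Two of the 3 distinct bracketings:
[S [NP [Det this] [N grammar]] [VP [AdvP [Adv quickly]] [VP [V offered] [NP [NP [Det some] [N child]] [PP [P under] [NP [Det no] [N parser]]]]]]]
[S [NP [Det this] [N grammar]] [VP [AdvP [Adv quickly]] [VP [VP [V offered] [NP [Det some] [N child]]] [PP [P under] [NP [Det no] [N parser]]]]]]
The difference turns on whether NP → NP PP is used at the relevant span, versus an alternative expansion of NP.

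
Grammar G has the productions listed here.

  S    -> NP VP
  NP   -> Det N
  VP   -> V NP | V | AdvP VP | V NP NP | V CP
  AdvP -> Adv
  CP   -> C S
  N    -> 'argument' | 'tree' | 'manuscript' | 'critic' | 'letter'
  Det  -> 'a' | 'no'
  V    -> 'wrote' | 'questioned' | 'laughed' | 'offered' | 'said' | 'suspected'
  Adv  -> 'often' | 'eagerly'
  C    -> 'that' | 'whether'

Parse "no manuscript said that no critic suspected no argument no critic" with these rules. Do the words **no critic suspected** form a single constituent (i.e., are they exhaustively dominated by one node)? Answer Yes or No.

[S [NP [Det no] [N manuscript]] [VP [V said] [CP [C that] [S [NP [Det no] [N critic]] [VP [V suspected] [NP [Det no] [N argument]] [NP [Det no] [N critic]]]]]]]
The smallest constituent containing 'no critic suspected' is the S spanning 'no critic suspected no argument no critic'; no single node in the tree dominates exactly the given words.

No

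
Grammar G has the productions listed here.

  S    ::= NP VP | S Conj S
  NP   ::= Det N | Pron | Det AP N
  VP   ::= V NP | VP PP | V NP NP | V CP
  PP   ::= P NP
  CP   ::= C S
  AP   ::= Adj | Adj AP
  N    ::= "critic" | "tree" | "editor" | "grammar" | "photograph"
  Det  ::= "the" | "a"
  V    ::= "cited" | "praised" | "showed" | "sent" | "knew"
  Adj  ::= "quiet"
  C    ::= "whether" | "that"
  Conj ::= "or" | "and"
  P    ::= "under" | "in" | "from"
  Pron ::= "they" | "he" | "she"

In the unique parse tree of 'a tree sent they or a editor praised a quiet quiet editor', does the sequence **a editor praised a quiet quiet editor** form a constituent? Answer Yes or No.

Yes

[S [S [NP [Det a] [N tree]] [VP [V sent] [NP [Pron they]]]] [Conj or] [S [NP [Det a] [N editor]] [VP [V praised] [NP [Det a] [AP [Adj quiet] [AP [Adj quiet]]] [N editor]]]]]
The words 'a editor praised a quiet quiet editor' are exhaustively dominated by a single S node (built by S → NP VP), so they form a constituent.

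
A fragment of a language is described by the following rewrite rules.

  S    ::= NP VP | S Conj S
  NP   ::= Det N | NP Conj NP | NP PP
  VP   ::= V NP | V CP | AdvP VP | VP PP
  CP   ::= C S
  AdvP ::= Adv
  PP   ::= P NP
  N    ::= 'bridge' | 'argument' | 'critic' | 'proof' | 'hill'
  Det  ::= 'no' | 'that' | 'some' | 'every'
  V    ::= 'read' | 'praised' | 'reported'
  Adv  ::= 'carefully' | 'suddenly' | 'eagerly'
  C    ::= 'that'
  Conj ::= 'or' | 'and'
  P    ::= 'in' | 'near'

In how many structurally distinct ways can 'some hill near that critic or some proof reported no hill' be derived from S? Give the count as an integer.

2

The two bracketings:
[S [NP [NP [NP [Det some] [N hill]] [PP [P near] [NP [Det that] [N critic]]]] [Conj or] [NP [Det some] [N proof]]] [VP [V reported] [NP [Det no] [N hill]]]]
[S [NP [NP [Det some] [N hill]] [PP [P near] [NP [NP [Det that] [N critic]] [Conj or] [NP [Det some] [N proof]]]]] [VP [V reported] [NP [Det no] [N hill]]]]
The trees differ in how a recursive rule is bracketed over the same span.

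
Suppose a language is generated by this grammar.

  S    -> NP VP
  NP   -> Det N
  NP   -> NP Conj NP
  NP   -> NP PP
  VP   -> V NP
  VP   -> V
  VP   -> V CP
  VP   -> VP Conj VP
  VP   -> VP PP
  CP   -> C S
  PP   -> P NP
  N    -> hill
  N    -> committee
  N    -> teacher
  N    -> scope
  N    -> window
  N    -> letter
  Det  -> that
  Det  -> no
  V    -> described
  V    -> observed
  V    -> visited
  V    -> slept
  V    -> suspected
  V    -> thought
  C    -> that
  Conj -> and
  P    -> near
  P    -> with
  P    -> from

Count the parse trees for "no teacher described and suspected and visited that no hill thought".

The two bracketings:
[S [NP [Det no] [N teacher]] [VP [VP [V described]] [Conj and] [VP [VP [V suspected]] [Conj and] [VP [V visited] [CP [C that] [S [NP [Det no] [N hill]] [VP [V thought]]]]]]]]
[S [NP [Det no] [N teacher]] [VP [VP [VP [V described]] [Conj and] [VP [V suspected]]] [Conj and] [VP [V visited] [CP [C that] [S [NP [Det no] [N hill]] [VP [V thought]]]]]]]
The trees differ in how a recursive rule is bracketed over the same span.

2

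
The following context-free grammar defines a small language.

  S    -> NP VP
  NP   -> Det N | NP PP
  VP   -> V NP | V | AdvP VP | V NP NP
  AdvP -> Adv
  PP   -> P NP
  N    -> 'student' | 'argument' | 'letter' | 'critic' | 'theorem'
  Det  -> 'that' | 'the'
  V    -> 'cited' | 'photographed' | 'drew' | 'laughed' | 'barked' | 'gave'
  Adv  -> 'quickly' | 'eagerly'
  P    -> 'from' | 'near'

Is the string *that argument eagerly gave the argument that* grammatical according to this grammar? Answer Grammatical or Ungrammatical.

For S → NP VP, the only prefix that parses as NP is 'that argument', but the remainder 'eagerly gave the argument that' is not a VP under these rules.

Ungrammatical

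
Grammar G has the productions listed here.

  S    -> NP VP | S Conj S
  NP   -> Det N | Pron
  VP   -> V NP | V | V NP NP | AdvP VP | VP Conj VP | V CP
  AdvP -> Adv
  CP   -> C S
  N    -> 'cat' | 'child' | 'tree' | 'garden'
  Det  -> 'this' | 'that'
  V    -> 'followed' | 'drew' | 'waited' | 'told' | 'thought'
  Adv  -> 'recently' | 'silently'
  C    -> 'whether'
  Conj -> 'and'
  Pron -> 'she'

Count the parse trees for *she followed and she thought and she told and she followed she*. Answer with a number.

Two of the 5 distinct bracketings:
[S [S [NP [Pron she]] [VP [V followed]]] [Conj and] [S [S [NP [Pron she]] [VP [V thought]]] [Conj and] [S [S [NP [Pron she]] [VP [V told]]] [Conj and] [S [NP [Pron she]] [VP [V followed] [NP [Pron she]]]]]]]
[S [S [NP [Pron she]] [VP [V followed]]] [Conj and] [S [S [S [NP [Pron she]] [VP [V thought]]] [Conj and] [S [NP [Pron she]] [VP [V told]]]] [Conj and] [S [NP [Pron she]] [VP [V followed] [NP [Pron she]]]]]]
The trees differ in how a recursive rule is bracketed over the same span.

5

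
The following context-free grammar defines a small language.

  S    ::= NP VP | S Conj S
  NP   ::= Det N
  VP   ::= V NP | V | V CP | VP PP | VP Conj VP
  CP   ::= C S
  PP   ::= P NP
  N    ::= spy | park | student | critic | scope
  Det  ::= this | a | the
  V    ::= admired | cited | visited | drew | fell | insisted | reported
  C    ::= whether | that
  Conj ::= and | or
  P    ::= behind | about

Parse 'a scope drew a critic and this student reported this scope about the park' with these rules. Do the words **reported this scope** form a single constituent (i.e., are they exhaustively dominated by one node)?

Yes

[S [S [NP [Det a] [N scope]] [VP [V drew] [NP [Det a] [N critic]]]] [Conj and] [S [NP [Det this] [N student]] [VP [VP [V reported] [NP [Det this] [N scope]]] [PP [P about] [NP [Det the] [N park]]]]]]
The words 'reported this scope' are exhaustively dominated by a single VP node (built by VP → V NP), so they form a constituent.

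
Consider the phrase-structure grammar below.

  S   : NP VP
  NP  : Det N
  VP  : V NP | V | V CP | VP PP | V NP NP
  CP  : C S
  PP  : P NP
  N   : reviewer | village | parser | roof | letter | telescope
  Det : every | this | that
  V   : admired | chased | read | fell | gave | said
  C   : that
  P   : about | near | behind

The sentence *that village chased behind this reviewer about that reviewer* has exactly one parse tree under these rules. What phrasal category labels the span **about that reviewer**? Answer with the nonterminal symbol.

PP

S
  NP
    Det: that
    N: village
  VP
    VP
      VP
        V: chased
      PP
        P: behind
        NP
          Det: this
          N: reviewer
    PP
      P: about
      NP
        Det: that
        N: reviewer
The span 'about that reviewer' is the PP node built by PP → P NP.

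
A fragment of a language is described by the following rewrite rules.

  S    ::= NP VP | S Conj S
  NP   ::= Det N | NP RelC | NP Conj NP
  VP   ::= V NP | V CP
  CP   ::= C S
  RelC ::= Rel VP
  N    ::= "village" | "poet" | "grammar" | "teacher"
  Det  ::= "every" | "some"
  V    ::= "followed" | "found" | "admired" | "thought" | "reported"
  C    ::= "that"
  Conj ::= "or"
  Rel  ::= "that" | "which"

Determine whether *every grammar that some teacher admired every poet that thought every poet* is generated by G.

For S → NP VP, the only prefix that parses as NP is 'every grammar', but the remainder 'that some teacher admired every poet that thought every poet' is not a VP under these rules. The alternative S rule S → S Conj S likewise has no satisfying split.

Ungrammatical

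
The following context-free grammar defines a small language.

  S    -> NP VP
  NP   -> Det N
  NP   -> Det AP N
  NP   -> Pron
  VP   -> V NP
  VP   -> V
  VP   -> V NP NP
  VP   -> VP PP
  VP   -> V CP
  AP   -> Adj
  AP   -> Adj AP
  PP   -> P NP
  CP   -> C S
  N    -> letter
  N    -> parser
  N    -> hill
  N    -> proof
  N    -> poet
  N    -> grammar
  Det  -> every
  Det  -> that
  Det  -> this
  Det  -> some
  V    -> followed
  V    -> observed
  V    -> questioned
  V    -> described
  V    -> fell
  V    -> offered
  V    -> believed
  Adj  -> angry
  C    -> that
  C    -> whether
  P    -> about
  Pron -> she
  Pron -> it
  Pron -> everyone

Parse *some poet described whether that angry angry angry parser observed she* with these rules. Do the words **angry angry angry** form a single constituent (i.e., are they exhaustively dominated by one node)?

Yes

[S [NP [Det some] [N poet]] [VP [V described] [CP [C whether] [S [NP [Det that] [AP [Adj angry] [AP [Adj angry] [AP [Adj angry]]]] [N parser]] [VP [V observed] [NP [Pron she]]]]]]]
The words 'angry angry angry' are exhaustively dominated by a single AP node (built by AP → Adj AP), so they form a constituent.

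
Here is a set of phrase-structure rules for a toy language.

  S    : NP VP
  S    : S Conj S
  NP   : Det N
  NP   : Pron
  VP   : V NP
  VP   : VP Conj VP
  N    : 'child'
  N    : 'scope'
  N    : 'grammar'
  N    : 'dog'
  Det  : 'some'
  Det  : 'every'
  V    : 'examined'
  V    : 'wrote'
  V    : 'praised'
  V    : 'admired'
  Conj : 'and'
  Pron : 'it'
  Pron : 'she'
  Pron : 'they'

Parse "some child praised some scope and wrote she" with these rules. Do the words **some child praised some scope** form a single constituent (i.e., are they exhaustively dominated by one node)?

[S [NP [Det some] [N child]] [VP [VP [V praised] [NP [Det some] [N scope]]] [Conj and] [VP [V wrote] [NP [Pron she]]]]]
The smallest constituent containing 'some child praised some scope' is the S spanning 'some child praised some scope and wrote she'; no single node in the tree dominates exactly the given words.

No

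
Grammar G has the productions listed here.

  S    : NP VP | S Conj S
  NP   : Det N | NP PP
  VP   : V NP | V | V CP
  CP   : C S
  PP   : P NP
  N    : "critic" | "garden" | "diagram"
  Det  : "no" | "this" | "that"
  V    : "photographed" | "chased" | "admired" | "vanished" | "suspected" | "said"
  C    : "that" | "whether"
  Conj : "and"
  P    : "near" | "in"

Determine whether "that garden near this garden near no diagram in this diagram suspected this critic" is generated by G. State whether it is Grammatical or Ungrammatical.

Grammatical

[S [NP [NP [Det that] [N garden]] [PP [P near] [NP [NP [Det this] [N garden]] [PP [P near] [NP [NP [Det no] [N diagram]] [PP [P in] [NP [Det this] [N diagram]]]]]]]] [VP [V suspected] [NP [Det this] [N critic]]]]
Each bracket corresponds to one application of a listed rule, so the string is derivable from S.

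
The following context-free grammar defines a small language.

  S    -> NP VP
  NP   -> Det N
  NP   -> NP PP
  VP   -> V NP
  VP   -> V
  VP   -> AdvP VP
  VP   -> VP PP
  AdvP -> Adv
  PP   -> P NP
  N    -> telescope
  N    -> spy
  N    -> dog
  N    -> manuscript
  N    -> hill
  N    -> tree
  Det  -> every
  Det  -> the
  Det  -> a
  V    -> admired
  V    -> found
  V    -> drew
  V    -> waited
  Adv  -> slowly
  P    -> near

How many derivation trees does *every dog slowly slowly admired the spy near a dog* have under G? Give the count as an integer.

Two of the 4 distinct bracketings:
[S [NP [Det every] [N dog]] [VP [AdvP [Adv slowly]] [VP [AdvP [Adv slowly]] [VP [V admired] [NP [NP [Det the] [N spy]] [PP [P near] [NP [Det a] [N dog]]]]]]]]
[S [NP [Det every] [N dog]] [VP [AdvP [Adv slowly]] [VP [AdvP [Adv slowly]] [VP [VP [V admired] [NP [Det the] [N spy]]] [PP [P near] [NP [Det a] [N dog]]]]]]]
The difference turns on whether NP → NP PP is used at the relevant span, versus an alternative expansion of NP.

4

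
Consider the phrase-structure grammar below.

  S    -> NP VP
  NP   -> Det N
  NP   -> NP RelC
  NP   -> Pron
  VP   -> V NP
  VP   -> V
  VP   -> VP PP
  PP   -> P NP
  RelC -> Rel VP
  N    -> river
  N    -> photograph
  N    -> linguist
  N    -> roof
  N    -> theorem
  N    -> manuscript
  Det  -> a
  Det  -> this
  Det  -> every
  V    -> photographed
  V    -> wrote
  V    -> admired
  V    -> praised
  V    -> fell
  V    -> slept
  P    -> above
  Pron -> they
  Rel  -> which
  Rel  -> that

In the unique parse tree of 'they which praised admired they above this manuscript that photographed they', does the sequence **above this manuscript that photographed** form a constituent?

[S [NP [NP [Pron they]] [RelC [Rel which] [VP [V praised]]]] [VP [VP [V admired] [NP [Pron they]]] [PP [P above] [NP [NP [Det this] [N manuscript]] [RelC [Rel that] [VP [V photographed] [NP [Pron they]]]]]]]]
The smallest constituent containing 'above this manuscript that photographed' is the PP spanning 'above this manuscript that photographed they'; no single node in the tree dominates exactly the given words.

No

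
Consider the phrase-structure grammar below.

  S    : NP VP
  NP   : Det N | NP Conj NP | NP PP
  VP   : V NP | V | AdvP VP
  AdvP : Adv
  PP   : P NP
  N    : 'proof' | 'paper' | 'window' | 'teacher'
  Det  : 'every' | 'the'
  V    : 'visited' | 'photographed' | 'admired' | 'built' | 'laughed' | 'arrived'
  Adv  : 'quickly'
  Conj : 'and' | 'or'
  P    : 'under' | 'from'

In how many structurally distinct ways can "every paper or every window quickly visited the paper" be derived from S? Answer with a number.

1

[S [NP [NP [Det every] [N paper]] [Conj or] [NP [Det every] [N window]]] [VP [AdvP [Adv quickly]] [VP [V visited] [NP [Det the] [N paper]]]]]
No rule offers an alternative attachment or grouping for any span, so this is the only derivation.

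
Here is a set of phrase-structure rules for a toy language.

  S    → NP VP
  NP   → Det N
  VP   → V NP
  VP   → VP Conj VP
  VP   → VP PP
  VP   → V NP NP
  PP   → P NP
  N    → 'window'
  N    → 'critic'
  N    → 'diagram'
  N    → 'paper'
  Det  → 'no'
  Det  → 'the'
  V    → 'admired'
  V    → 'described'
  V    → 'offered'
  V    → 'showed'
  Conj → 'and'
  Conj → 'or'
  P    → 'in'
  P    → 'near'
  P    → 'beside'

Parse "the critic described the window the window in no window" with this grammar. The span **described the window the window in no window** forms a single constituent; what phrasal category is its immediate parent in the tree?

S
  NP
    Det: the
    N: critic
  VP
    VP
      V: described
      NP
        Det: the
        N: window
      NP
        Det: the
        N: window
    PP
      P: in
      NP
        Det: no
        N: window
The span 'described the window the window in no window' is the VP node built by VP → VP PP.
Its mother is the S built by S → NP VP.

S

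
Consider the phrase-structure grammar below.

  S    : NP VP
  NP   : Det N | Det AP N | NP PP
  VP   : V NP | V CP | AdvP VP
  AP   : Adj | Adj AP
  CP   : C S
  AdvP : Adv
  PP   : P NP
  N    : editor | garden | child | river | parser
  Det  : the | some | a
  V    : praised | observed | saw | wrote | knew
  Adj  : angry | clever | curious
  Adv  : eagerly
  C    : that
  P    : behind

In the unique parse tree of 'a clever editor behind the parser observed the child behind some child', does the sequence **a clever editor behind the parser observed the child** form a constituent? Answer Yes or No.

No

[S [NP [NP [Det a] [AP [Adj clever]] [N editor]] [PP [P behind] [NP [Det the] [N parser]]]] [VP [V observed] [NP [NP [Det the] [N child]] [PP [P behind] [NP [Det some] [N child]]]]]]
The smallest constituent containing 'a clever editor behind the parser observed the child' is the S spanning 'a clever editor behind the parser observed the child behind some child'; no single node in the tree dominates exactly the given words.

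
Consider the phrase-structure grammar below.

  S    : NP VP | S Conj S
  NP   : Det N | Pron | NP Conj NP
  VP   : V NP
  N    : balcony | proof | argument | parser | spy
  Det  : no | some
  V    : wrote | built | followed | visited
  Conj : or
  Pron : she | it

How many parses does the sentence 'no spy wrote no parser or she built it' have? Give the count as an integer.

[S [S [NP [Det no] [N spy]] [VP [V wrote] [NP [Det no] [N parser]]]] [Conj or] [S [NP [Pron she]] [VP [V built] [NP [Pron it]]]]]
No rule offers an alternative attachment or grouping for any span, so this is the only derivation.

1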